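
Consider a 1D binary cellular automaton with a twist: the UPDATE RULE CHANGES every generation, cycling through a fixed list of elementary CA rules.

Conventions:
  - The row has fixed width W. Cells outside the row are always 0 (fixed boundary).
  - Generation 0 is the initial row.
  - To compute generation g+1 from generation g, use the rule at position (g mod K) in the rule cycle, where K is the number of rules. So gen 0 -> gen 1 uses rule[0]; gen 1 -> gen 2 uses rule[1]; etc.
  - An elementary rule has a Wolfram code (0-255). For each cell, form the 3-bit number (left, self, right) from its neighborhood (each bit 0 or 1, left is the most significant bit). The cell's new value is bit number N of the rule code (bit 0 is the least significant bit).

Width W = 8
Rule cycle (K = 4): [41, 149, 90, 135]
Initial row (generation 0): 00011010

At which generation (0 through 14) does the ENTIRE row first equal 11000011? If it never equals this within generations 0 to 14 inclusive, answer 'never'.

Gen 0: 00011010
Gen 1 (rule 41): 11010100
Gen 2 (rule 149): 00010111
Gen 3 (rule 90): 00100101
Gen 4 (rule 135): 11101101
Gen 5 (rule 41): 10011010
Gen 6 (rule 149): 11000011
Gen 7 (rule 90): 11100111
Gen 8 (rule 135): 01001010
Gen 9 (rule 41): 00000100
Gen 10 (rule 149): 11110111
Gen 11 (rule 90): 10010101
Gen 12 (rule 135): 10110101
Gen 13 (rule 41): 01101010
Gen 14 (rule 149): 00001011

Answer: 6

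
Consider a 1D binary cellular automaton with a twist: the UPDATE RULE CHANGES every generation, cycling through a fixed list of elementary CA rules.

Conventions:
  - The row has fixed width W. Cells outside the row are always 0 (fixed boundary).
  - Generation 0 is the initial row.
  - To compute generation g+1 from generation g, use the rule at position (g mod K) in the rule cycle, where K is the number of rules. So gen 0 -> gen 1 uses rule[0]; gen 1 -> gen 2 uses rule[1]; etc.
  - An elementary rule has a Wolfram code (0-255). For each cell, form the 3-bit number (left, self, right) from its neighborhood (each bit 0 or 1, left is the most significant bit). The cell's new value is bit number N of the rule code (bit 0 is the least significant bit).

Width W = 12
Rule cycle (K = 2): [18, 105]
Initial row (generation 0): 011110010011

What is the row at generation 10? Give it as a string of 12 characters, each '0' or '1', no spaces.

Gen 0: 011110010011
Gen 1 (rule 18): 100001101100
Gen 2 (rule 105): 001101111101
Gen 3 (rule 18): 010000000000
Gen 4 (rule 105): 000111111111
Gen 5 (rule 18): 001000000000
Gen 6 (rule 105): 100011111111
Gen 7 (rule 18): 010100000000
Gen 8 (rule 105): 001001111111
Gen 9 (rule 18): 010110000000
Gen 10 (rule 105): 001110111111

Answer: 001110111111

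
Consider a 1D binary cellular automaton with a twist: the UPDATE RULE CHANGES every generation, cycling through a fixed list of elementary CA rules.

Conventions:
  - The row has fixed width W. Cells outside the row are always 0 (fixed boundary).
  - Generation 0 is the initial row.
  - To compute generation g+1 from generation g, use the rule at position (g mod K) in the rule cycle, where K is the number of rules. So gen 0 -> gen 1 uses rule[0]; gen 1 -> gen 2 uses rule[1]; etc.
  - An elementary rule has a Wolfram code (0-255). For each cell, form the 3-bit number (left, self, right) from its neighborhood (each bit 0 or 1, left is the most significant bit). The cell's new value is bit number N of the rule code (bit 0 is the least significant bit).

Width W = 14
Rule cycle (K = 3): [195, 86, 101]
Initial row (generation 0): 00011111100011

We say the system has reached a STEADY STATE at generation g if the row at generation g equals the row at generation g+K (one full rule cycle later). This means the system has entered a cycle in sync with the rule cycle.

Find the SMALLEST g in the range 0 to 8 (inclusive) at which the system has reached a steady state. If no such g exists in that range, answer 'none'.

Gen 0: 00011111100011
Gen 1 (rule 195): 11101111101101
Gen 2 (rule 86): 00100000100101
Gen 3 (rule 101): 10101110100111
Gen 4 (rule 195): 00000110001011
Gen 5 (rule 86): 00001011011001
Gen 6 (rule 101): 11101101101001
Gen 7 (rule 195): 01100100100010
Gen 8 (rule 86): 10111111110111
Gen 9 (rule 101): 11000000011001
Gen 10 (rule 195): 01011111101010
Gen 11 (rule 86): 11000000101011

Answer: none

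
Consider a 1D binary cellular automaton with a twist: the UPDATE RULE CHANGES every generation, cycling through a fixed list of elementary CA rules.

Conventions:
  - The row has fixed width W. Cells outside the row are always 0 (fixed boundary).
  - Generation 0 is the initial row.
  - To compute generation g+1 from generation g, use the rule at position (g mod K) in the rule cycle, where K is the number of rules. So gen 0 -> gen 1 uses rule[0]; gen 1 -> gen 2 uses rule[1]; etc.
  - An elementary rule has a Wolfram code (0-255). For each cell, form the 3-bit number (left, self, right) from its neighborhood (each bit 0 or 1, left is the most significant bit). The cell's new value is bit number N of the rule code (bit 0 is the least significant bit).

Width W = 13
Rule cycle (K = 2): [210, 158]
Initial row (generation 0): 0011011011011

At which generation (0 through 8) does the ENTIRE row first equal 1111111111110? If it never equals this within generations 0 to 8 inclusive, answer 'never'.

Answer: 4

Derivation:
Gen 0: 0011011011011
Gen 1 (rule 210): 0101001001001
Gen 2 (rule 158): 1101111111111
Gen 3 (rule 210): 0100111111111
Gen 4 (rule 158): 1111111111110
Gen 5 (rule 210): 0111111111111
Gen 6 (rule 158): 1111111111110
Gen 7 (rule 210): 0111111111111
Gen 8 (rule 158): 1111111111110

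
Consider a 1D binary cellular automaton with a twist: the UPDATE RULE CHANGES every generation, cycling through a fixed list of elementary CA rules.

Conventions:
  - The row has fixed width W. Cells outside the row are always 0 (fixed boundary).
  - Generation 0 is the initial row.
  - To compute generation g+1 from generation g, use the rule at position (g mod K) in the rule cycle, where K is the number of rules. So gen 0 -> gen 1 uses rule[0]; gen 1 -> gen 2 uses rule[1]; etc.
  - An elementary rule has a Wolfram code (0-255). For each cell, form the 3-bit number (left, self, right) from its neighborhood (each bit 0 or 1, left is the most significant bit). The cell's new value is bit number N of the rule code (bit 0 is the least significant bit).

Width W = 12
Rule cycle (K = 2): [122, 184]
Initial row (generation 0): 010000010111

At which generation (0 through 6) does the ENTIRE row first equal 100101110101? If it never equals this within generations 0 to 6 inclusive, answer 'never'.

Answer: never

Derivation:
Gen 0: 010000010111
Gen 1 (rule 122): 101000101101
Gen 2 (rule 184): 010100011010
Gen 3 (rule 122): 101010111101
Gen 4 (rule 184): 010101111010
Gen 5 (rule 122): 101011001101
Gen 6 (rule 184): 010110101010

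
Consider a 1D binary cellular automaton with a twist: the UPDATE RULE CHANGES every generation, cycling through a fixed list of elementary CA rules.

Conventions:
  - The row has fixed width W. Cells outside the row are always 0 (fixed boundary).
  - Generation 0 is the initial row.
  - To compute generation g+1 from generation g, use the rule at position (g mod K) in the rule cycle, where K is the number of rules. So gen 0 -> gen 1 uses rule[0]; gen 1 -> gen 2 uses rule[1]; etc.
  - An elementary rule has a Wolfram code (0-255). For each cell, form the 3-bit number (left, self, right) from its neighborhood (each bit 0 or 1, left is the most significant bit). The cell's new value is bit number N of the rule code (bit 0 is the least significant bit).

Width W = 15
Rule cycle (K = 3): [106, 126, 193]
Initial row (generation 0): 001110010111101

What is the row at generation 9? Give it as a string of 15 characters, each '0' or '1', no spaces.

Gen 0: 001110010111101
Gen 1 (rule 106): 011010101100110
Gen 2 (rule 126): 111111111111111
Gen 3 (rule 193): 011111111111111
Gen 4 (rule 106): 110000000000001
Gen 5 (rule 126): 111000000000011
Gen 6 (rule 193): 011011111111001
Gen 7 (rule 106): 111110000001010
Gen 8 (rule 126): 100011000011111
Gen 9 (rule 193): 001001011001111

Answer: 001001011001111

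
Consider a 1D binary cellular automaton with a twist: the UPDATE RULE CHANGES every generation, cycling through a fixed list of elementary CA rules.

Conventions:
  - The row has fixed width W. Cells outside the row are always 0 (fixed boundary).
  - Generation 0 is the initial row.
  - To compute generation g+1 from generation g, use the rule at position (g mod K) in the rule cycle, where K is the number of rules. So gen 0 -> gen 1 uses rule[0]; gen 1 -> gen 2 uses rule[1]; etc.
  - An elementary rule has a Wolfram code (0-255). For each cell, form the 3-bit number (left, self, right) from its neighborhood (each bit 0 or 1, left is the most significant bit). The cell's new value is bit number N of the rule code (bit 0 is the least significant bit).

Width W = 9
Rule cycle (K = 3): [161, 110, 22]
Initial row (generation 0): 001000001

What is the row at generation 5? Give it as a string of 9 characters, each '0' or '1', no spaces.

Answer: 110110000

Derivation:
Gen 0: 001000001
Gen 1 (rule 161): 100011100
Gen 2 (rule 110): 100110100
Gen 3 (rule 22): 111000110
Gen 4 (rule 161): 010010000
Gen 5 (rule 110): 110110000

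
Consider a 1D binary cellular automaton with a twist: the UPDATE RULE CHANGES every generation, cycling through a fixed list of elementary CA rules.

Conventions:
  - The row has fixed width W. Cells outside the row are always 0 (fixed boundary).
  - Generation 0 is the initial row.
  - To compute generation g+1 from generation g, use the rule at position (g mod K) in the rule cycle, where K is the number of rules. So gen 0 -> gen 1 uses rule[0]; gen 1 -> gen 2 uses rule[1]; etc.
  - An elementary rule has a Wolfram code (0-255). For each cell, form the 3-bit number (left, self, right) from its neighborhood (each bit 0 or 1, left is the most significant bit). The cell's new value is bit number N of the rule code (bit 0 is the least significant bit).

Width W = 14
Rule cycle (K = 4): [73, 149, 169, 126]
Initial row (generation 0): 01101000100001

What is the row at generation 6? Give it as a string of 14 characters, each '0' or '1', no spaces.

Gen 0: 01101000100001
Gen 1 (rule 73): 01100010001100
Gen 2 (rule 149): 00011011100011
Gen 3 (rule 169): 11010111001010
Gen 4 (rule 126): 11111101111111
Gen 5 (rule 73): 10000101000001
Gen 6 (rule 149): 11110101111101

Answer: 11110101111101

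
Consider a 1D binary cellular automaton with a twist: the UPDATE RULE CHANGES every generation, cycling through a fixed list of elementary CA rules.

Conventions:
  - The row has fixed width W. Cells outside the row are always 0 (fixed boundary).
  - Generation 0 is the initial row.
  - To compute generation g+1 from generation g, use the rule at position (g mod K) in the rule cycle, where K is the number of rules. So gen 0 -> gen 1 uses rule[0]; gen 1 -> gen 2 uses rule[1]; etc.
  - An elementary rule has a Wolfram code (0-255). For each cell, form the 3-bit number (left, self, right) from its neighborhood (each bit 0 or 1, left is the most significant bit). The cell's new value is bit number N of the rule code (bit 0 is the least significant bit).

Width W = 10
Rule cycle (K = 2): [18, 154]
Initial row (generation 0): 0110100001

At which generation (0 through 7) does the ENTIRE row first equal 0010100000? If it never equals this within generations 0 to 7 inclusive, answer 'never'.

Gen 0: 0110100001
Gen 1 (rule 18): 1000010010
Gen 2 (rule 154): 0100101101
Gen 3 (rule 18): 1011000000
Gen 4 (rule 154): 0010100000
Gen 5 (rule 18): 0100010000
Gen 6 (rule 154): 1010101000
Gen 7 (rule 18): 0000000100

Answer: 4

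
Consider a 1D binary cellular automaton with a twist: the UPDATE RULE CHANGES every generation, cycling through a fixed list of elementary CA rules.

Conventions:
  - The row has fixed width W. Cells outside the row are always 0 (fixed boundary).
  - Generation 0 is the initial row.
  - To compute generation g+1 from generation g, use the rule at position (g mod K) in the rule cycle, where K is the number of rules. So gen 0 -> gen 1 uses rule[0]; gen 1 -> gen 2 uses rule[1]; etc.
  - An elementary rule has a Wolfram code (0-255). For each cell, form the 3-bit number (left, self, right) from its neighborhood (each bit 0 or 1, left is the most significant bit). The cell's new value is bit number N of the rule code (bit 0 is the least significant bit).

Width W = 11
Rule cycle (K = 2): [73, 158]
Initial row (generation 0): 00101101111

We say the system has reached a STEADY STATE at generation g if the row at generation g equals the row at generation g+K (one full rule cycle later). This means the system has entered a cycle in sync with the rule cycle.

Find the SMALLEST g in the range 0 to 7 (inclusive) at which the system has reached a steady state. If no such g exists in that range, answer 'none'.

Gen 0: 00101101111
Gen 1 (rule 73): 10001101001
Gen 2 (rule 158): 11011001111
Gen 3 (rule 73): 11011001001
Gen 4 (rule 158): 10010111111
Gen 5 (rule 73): 00000100001
Gen 6 (rule 158): 00001110011
Gen 7 (rule 73): 11101010011
Gen 8 (rule 158): 11001011110
Gen 9 (rule 73): 11000010010

Answer: none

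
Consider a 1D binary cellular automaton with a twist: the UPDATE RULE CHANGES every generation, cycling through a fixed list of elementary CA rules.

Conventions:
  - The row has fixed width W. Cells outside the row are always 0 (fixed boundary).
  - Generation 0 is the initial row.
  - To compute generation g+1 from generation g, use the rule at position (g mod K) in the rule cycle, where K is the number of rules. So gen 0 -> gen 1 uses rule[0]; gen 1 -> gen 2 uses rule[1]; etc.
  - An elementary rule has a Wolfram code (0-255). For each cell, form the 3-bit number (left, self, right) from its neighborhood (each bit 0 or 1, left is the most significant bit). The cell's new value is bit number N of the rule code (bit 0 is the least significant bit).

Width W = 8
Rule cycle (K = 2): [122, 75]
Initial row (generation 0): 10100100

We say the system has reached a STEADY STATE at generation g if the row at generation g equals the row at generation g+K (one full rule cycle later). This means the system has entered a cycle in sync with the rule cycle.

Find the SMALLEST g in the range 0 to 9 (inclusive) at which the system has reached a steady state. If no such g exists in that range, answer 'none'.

Gen 0: 10100100
Gen 1 (rule 122): 01011010
Gen 2 (rule 75): 10011000
Gen 3 (rule 122): 01111100
Gen 4 (rule 75): 11000101
Gen 5 (rule 122): 11101010
Gen 6 (rule 75): 10100000
Gen 7 (rule 122): 01010000
Gen 8 (rule 75): 10000111
Gen 9 (rule 122): 01001101
Gen 10 (rule 75): 10011100
Gen 11 (rule 122): 01110110

Answer: none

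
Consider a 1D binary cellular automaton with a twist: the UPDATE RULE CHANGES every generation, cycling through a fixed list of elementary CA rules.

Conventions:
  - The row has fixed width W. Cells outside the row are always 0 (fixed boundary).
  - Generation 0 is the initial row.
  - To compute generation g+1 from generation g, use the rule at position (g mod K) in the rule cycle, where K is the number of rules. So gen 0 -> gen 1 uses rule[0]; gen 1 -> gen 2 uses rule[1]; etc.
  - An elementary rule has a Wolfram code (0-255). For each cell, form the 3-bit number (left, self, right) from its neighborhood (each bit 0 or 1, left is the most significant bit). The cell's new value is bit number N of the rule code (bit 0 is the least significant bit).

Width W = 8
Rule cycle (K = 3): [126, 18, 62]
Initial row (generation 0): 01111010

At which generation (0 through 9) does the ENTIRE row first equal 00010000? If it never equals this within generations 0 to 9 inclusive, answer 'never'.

Answer: 8

Derivation:
Gen 0: 01111010
Gen 1 (rule 126): 11001111
Gen 2 (rule 18): 00110000
Gen 3 (rule 62): 01101000
Gen 4 (rule 126): 11111100
Gen 5 (rule 18): 00000010
Gen 6 (rule 62): 00000111
Gen 7 (rule 126): 00001101
Gen 8 (rule 18): 00010000
Gen 9 (rule 62): 00111000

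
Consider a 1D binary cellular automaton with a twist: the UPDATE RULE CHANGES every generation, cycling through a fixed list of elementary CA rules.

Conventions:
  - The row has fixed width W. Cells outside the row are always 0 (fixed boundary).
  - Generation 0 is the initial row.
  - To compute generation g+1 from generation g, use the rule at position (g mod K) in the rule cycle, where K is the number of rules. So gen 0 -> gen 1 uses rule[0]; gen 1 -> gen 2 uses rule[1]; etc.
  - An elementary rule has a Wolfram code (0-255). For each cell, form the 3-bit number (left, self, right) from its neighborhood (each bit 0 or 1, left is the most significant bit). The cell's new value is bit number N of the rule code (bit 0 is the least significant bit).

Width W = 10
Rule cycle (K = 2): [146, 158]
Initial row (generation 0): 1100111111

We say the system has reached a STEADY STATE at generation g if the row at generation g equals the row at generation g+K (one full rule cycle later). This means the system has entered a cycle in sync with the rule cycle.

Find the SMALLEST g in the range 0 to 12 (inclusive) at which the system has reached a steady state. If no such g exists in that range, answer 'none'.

Gen 0: 1100111111
Gen 1 (rule 146): 0011011110
Gen 2 (rule 158): 0110011101
Gen 3 (rule 146): 1001101000
Gen 4 (rule 158): 1111001100
Gen 5 (rule 146): 0110110010
Gen 6 (rule 158): 1100101111
Gen 7 (rule 146): 0011000110
Gen 8 (rule 158): 0110101101
Gen 9 (rule 146): 1000000000
Gen 10 (rule 158): 1100000000
Gen 11 (rule 146): 0010000000
Gen 12 (rule 158): 0111000000
Gen 13 (rule 146): 1010100000
Gen 14 (rule 158): 1010110000

Answer: none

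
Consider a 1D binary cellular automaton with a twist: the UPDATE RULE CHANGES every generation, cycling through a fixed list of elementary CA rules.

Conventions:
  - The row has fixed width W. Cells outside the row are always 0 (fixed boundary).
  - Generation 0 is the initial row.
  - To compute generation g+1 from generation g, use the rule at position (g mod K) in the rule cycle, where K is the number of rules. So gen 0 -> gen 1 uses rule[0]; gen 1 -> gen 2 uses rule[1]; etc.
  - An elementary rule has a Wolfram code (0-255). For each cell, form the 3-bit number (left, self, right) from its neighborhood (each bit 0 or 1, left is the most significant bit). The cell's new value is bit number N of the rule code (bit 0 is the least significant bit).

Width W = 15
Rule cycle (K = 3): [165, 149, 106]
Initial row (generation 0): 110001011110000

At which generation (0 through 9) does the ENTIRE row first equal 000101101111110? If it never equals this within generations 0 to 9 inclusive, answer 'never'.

Answer: never

Derivation:
Gen 0: 110001011110000
Gen 1 (rule 165): 000101101100111
Gen 2 (rule 149): 110100000010010
Gen 3 (rule 106): 111000000100100
Gen 4 (rule 165): 010011110100101
Gen 5 (rule 149): 011001100110101
Gen 6 (rule 106): 111011101111010
Gen 7 (rule 165): 010101010110110
Gen 8 (rule 149): 010101010000001
Gen 9 (rule 106): 101010100000010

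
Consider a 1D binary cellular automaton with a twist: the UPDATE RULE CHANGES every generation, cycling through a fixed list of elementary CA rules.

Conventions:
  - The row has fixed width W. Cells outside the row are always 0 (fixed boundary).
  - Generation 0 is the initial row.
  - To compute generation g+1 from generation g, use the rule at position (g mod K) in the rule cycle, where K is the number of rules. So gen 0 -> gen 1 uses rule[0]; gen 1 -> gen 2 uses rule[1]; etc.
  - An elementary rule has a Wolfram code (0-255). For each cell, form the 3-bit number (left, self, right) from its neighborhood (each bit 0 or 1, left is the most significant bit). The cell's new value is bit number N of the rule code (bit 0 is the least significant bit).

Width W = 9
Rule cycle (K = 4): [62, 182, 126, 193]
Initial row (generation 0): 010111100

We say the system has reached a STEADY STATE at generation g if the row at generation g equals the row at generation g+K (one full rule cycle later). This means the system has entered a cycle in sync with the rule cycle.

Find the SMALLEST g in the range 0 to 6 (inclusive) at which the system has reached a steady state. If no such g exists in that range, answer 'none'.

Answer: none

Derivation:
Gen 0: 010111100
Gen 1 (rule 62): 111100010
Gen 2 (rule 182): 011010111
Gen 3 (rule 126): 111111101
Gen 4 (rule 193): 011111100
Gen 5 (rule 62): 110000010
Gen 6 (rule 182): 001000111
Gen 7 (rule 126): 011101101
Gen 8 (rule 193): 001100100
Gen 9 (rule 62): 011011110
Gen 10 (rule 182): 100101101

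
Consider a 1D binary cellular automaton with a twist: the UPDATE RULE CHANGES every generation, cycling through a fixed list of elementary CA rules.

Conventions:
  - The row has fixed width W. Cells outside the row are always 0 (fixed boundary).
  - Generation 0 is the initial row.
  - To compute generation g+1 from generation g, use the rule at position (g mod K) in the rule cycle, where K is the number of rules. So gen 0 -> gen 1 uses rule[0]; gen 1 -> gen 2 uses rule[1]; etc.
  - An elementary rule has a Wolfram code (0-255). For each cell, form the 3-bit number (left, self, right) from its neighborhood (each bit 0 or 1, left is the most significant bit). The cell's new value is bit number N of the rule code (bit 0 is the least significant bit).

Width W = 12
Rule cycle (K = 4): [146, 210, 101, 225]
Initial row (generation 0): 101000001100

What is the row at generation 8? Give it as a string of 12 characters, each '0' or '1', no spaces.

Answer: 001110100101

Derivation:
Gen 0: 101000001100
Gen 1 (rule 146): 000100010010
Gen 2 (rule 210): 001010101101
Gen 3 (rule 101): 101111110111
Gen 4 (rule 225): 010111111011
Gen 5 (rule 146): 100011110000
Gen 6 (rule 210): 010101111000
Gen 7 (rule 101): 011110001011
Gen 8 (rule 225): 001110100101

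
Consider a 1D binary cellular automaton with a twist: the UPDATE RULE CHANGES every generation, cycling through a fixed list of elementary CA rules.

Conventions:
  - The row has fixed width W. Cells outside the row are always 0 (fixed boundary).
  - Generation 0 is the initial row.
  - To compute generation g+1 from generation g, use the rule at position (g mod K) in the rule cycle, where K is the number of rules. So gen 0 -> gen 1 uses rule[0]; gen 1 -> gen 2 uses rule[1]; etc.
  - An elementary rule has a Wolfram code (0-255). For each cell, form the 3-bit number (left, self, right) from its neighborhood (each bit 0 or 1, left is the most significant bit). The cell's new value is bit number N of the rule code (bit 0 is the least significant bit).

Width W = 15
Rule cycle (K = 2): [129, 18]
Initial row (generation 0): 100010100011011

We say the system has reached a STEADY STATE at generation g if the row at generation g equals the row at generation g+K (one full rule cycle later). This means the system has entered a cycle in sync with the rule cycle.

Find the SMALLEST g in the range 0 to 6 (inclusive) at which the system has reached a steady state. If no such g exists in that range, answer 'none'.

Gen 0: 100010100011011
Gen 1 (rule 129): 001000001000000
Gen 2 (rule 18): 010100010100000
Gen 3 (rule 129): 000001000001111
Gen 4 (rule 18): 000010100010000
Gen 5 (rule 129): 111000001000111
Gen 6 (rule 18): 000100010101000
Gen 7 (rule 129): 110001000000011
Gen 8 (rule 18): 001010100000100

Answer: none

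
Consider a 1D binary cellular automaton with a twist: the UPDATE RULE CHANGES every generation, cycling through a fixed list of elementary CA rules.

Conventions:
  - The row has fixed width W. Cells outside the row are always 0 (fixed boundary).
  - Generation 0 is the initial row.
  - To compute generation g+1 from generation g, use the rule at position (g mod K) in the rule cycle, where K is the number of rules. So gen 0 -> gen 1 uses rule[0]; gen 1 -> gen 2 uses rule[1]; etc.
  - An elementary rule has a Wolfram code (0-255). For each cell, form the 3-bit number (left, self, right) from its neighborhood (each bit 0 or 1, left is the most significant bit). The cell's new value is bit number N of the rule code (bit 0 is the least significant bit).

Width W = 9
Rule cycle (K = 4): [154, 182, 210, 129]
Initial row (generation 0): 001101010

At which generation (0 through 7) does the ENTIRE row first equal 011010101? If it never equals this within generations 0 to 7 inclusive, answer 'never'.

Gen 0: 001101010
Gen 1 (rule 154): 011000001
Gen 2 (rule 182): 100100011
Gen 3 (rule 210): 011010101
Gen 4 (rule 129): 000000000
Gen 5 (rule 154): 000000000
Gen 6 (rule 182): 000000000
Gen 7 (rule 210): 000000000

Answer: 3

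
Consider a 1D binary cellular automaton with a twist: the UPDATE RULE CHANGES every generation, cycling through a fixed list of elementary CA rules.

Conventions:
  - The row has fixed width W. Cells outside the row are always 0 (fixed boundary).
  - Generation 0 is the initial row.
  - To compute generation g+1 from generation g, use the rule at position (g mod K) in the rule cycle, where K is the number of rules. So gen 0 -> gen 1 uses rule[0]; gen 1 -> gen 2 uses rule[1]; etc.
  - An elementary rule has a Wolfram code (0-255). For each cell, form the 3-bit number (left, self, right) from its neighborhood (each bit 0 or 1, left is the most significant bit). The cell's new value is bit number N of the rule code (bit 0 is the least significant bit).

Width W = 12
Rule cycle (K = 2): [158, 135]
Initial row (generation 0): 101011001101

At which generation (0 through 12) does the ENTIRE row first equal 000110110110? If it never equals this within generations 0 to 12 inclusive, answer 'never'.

Gen 0: 101011001101
Gen 1 (rule 158): 101010111001
Gen 2 (rule 135): 101010010011
Gen 3 (rule 158): 101011111110
Gen 4 (rule 135): 101001111100
Gen 5 (rule 158): 101111111010
Gen 6 (rule 135): 100111110010
Gen 7 (rule 158): 111111101111
Gen 8 (rule 135): 011111000110
Gen 9 (rule 158): 111110101101
Gen 10 (rule 135): 011100100001
Gen 11 (rule 158): 111011110011
Gen 12 (rule 135): 010001100100

Answer: never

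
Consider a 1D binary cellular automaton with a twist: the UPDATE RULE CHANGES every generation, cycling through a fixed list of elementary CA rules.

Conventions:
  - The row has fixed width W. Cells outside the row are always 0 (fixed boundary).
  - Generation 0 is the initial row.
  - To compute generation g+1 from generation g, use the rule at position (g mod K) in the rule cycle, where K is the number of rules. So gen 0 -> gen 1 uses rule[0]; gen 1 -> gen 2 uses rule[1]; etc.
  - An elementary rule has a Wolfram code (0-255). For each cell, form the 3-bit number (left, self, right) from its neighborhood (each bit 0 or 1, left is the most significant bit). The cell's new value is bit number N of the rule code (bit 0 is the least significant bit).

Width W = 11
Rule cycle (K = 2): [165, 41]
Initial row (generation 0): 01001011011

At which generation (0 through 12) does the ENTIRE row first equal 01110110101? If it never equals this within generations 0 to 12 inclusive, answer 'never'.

Answer: never

Derivation:
Gen 0: 01001011011
Gen 1 (rule 165): 01001100100
Gen 2 (rule 41): 00001000001
Gen 3 (rule 165): 11101011101
Gen 4 (rule 41): 10010110010
Gen 5 (rule 165): 10011000010
Gen 6 (rule 41): 00010011000
Gen 7 (rule 165): 11010000011
Gen 8 (rule 41): 10100111010
Gen 9 (rule 165): 11100010110
Gen 10 (rule 41): 10001001100
Gen 11 (rule 165): 10101000001
Gen 12 (rule 41): 01010011100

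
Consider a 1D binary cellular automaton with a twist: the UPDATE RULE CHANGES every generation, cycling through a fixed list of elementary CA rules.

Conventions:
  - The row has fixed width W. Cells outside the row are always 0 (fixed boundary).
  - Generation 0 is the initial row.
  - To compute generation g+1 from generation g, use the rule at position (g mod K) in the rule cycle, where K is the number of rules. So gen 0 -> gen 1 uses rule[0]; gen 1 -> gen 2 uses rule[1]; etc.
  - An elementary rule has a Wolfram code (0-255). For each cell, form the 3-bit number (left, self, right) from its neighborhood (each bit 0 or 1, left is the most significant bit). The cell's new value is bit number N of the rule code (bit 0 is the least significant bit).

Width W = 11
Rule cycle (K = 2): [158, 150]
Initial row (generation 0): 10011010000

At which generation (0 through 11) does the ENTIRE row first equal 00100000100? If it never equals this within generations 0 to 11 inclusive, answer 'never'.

Gen 0: 10011010000
Gen 1 (rule 158): 11110011000
Gen 2 (rule 150): 01101100100
Gen 3 (rule 158): 11001011110
Gen 4 (rule 150): 00111001101
Gen 5 (rule 158): 01110111001
Gen 6 (rule 150): 10100010111
Gen 7 (rule 158): 10110110110
Gen 8 (rule 150): 10000000001
Gen 9 (rule 158): 11000000011
Gen 10 (rule 150): 00100000100
Gen 11 (rule 158): 01110001110

Answer: 10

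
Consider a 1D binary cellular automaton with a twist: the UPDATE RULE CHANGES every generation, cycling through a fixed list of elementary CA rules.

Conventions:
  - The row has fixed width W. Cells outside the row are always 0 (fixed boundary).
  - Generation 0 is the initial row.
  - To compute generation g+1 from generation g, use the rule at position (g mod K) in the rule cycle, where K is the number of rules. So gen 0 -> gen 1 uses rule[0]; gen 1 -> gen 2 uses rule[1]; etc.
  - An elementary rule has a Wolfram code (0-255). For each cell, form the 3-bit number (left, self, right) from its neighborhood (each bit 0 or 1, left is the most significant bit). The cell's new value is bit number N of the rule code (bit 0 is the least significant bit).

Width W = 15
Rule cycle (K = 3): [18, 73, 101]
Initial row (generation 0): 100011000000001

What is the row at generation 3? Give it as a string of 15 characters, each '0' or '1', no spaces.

Gen 0: 100011000000001
Gen 1 (rule 18): 010100100000010
Gen 2 (rule 73): 000000001111000
Gen 3 (rule 101): 111111100001011

Answer: 111111100001011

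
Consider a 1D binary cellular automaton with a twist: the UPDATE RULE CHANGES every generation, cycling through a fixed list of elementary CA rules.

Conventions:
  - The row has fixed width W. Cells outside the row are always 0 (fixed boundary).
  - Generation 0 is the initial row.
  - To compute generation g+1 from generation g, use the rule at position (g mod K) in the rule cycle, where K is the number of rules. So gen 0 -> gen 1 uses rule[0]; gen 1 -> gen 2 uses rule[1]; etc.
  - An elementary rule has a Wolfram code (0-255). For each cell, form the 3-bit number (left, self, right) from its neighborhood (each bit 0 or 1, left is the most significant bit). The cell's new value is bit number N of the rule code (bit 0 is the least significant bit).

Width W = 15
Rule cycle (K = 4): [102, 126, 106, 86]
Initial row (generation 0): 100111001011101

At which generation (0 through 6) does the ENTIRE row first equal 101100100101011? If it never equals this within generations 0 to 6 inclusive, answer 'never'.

Answer: never

Derivation:
Gen 0: 100111001011101
Gen 1 (rule 102): 101001011100111
Gen 2 (rule 126): 111111110111101
Gen 3 (rule 106): 100000011100110
Gen 4 (rule 86): 110000100111011
Gen 5 (rule 102): 010001101001101
Gen 6 (rule 126): 111011111111111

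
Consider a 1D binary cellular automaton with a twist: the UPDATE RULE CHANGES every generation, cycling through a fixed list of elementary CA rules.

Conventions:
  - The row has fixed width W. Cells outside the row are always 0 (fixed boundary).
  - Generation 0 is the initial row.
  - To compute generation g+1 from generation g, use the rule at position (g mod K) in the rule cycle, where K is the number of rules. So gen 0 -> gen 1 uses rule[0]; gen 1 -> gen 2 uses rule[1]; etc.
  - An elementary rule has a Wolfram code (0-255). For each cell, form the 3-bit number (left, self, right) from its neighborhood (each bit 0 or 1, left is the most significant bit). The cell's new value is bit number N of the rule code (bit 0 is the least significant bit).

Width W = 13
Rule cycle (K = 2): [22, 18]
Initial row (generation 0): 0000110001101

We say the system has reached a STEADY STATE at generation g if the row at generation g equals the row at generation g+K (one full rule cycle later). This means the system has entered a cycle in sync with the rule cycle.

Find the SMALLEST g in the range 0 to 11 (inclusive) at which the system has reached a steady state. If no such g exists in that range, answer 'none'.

Answer: none

Derivation:
Gen 0: 0000110001101
Gen 1 (rule 22): 0001001010001
Gen 2 (rule 18): 0010110001010
Gen 3 (rule 22): 0110001011011
Gen 4 (rule 18): 1001010000000
Gen 5 (rule 22): 1111011000000
Gen 6 (rule 18): 0000000100000
Gen 7 (rule 22): 0000001110000
Gen 8 (rule 18): 0000010001000
Gen 9 (rule 22): 0000111011100
Gen 10 (rule 18): 0001000000010
Gen 11 (rule 22): 0011100000111
Gen 12 (rule 18): 0100010001000
Gen 13 (rule 22): 1110111011100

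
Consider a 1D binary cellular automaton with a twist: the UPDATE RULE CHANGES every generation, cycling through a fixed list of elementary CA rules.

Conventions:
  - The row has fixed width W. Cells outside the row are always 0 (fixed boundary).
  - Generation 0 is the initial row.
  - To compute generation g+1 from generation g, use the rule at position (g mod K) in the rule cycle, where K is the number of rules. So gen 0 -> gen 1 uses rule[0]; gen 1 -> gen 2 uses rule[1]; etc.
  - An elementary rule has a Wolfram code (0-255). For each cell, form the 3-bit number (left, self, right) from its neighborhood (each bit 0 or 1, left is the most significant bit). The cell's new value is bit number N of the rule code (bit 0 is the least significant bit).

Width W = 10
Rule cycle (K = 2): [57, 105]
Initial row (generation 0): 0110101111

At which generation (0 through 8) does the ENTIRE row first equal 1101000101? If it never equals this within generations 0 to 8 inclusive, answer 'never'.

Answer: never

Derivation:
Gen 0: 0110101111
Gen 1 (rule 57): 0101011000
Gen 2 (rule 105): 0010111011
Gen 3 (rule 57): 1001100110
Gen 4 (rule 105): 0001100110
Gen 5 (rule 57): 1101010101
Gen 6 (rule 105): 1110101010
Gen 7 (rule 57): 1001010101
Gen 8 (rule 105): 0000101010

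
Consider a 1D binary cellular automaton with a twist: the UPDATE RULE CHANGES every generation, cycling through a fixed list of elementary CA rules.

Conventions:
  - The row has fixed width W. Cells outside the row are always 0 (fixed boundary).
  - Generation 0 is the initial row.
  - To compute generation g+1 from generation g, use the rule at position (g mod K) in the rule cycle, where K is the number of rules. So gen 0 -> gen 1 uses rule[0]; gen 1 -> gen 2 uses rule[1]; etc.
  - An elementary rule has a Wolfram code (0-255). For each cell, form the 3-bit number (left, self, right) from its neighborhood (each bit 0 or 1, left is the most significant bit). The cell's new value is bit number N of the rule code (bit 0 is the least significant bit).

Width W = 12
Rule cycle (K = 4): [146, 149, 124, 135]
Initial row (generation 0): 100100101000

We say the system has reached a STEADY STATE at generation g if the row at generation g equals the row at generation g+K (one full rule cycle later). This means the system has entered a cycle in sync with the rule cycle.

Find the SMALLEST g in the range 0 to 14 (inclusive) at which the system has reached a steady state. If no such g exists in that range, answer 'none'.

Gen 0: 100100101000
Gen 1 (rule 146): 011011000100
Gen 2 (rule 149): 000000110111
Gen 3 (rule 124): 000000111101
Gen 4 (rule 135): 111111011001
Gen 5 (rule 146): 011110000110
Gen 6 (rule 149): 001101110001
Gen 7 (rule 124): 001111011001
Gen 8 (rule 135): 110110000011
Gen 9 (rule 146): 000001000100
Gen 10 (rule 149): 111101110111
Gen 11 (rule 124): 100111011101
Gen 12 (rule 135): 101010001001
Gen 13 (rule 146): 000001010110
Gen 14 (rule 149): 111101010001
Gen 15 (rule 124): 100111111001
Gen 16 (rule 135): 101011110011
Gen 17 (rule 146): 000001101100
Gen 18 (rule 149): 111100000011

Answer: none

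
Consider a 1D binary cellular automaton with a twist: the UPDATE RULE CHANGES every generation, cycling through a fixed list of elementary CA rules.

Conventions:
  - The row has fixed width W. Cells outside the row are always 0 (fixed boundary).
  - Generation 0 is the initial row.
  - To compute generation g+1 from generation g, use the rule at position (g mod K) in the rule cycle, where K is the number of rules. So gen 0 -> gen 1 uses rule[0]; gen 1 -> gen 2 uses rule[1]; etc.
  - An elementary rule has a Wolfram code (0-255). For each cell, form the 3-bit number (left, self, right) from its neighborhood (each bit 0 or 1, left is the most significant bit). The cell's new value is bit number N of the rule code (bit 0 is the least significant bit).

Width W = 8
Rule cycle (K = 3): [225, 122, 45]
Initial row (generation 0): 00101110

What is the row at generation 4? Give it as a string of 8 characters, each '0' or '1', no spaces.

Gen 0: 00101110
Gen 1 (rule 225): 10010110
Gen 2 (rule 122): 01101111
Gen 3 (rule 45): 01011000
Gen 4 (rule 225): 00101011

Answer: 00101011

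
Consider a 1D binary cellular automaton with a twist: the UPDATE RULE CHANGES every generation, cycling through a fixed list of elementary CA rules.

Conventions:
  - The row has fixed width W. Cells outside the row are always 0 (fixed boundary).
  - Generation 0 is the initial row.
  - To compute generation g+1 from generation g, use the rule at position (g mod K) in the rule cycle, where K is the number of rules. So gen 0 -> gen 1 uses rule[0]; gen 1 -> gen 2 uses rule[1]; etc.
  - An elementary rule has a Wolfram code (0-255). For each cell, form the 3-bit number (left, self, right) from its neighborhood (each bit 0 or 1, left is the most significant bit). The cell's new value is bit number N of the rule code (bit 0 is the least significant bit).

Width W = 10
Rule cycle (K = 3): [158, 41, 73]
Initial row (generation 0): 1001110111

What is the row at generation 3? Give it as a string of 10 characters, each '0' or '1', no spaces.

Answer: 0011110001

Derivation:
Gen 0: 1001110111
Gen 1 (rule 158): 1111100110
Gen 2 (rule 41): 1000000100
Gen 3 (rule 73): 0011110001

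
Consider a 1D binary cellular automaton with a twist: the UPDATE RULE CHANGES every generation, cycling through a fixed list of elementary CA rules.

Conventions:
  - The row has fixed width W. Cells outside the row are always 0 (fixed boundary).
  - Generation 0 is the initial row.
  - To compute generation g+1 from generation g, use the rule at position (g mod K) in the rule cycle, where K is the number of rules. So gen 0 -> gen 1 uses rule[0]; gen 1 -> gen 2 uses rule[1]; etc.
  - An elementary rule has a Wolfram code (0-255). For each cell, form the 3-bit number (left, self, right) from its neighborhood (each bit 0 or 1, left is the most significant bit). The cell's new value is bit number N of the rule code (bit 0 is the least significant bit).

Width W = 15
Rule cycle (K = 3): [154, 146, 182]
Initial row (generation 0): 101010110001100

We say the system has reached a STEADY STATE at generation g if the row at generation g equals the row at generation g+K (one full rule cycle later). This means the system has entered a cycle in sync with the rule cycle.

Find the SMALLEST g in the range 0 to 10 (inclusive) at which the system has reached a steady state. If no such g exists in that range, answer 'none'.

Answer: none

Derivation:
Gen 0: 101010110001100
Gen 1 (rule 154): 000000101011010
Gen 2 (rule 146): 000001000000001
Gen 3 (rule 182): 000011100000011
Gen 4 (rule 154): 000111010000110
Gen 5 (rule 146): 001010001001001
Gen 6 (rule 182): 011111011111111
Gen 7 (rule 154): 111110011111110
Gen 8 (rule 146): 011101101111101
Gen 9 (rule 182): 101010010111011
Gen 10 (rule 154): 000001100110010
Gen 11 (rule 146): 000010011001101
Gen 12 (rule 182): 000111100110011
Gen 13 (rule 154): 001111011101110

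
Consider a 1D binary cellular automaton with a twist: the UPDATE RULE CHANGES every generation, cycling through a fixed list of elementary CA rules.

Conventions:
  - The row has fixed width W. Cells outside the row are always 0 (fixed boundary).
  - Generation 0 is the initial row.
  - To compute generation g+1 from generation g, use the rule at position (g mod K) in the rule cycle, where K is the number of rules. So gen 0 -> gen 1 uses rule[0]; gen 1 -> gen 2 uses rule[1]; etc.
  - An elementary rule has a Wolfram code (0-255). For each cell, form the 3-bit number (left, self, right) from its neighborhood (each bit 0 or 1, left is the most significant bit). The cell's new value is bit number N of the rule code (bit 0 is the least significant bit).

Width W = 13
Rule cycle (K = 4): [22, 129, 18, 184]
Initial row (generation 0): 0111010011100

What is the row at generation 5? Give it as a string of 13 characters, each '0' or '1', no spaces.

Gen 0: 0111010011100
Gen 1 (rule 22): 1000011100010
Gen 2 (rule 129): 0011001001000
Gen 3 (rule 18): 0100110110100
Gen 4 (rule 184): 0010101101010
Gen 5 (rule 22): 0110100001011

Answer: 0110100001011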